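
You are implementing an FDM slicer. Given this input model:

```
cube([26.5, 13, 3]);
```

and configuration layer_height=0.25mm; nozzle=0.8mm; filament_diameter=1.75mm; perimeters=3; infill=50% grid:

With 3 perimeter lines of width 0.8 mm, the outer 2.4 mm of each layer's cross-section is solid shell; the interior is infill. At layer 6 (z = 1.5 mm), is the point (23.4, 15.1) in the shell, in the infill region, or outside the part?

At z = 1.5 mm: the cube is present — its section is the full 26.5×13 rectangle. Overall, the cross-section is a single solid region. The nearest boundary edge runs (26.50, 13.00)→(0.00, 13.00); distance from the point to it = 2.10 mm. The point is not inside any of the regions above, so it lies outside the cross-section (2.10 mm from the nearest boundary).

outside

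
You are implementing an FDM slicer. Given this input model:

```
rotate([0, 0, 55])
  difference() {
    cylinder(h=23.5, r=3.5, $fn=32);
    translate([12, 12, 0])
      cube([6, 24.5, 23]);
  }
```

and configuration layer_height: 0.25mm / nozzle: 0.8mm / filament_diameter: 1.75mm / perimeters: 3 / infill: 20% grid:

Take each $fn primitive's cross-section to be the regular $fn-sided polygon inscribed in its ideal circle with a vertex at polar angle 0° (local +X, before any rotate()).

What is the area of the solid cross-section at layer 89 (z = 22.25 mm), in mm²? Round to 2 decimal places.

At z = 22.25 mm: the cylinder: section is a regular 32-gon, circumradius r=3.5 (area = (32/2)·3.500²·sin(360°/32) = 38.24 mm²); the cube at (12, 12) is present — its section is the full 6×24.5 rectangle (area 147.00 mm²); Subtracting the remaining from the first: starting from the r=3.5 cylinder (38.24 mm²), the 6×24.5 cube at (12, 12) misses the remaining region (no effect) — area = 38.24 mm²; (rotated 55° about Z; rotation is an isometry so areas/perimeters/island counts are preserved). Overall, the cross-section is a single solid region. Net area = 38.24 mm².

38.24 mm²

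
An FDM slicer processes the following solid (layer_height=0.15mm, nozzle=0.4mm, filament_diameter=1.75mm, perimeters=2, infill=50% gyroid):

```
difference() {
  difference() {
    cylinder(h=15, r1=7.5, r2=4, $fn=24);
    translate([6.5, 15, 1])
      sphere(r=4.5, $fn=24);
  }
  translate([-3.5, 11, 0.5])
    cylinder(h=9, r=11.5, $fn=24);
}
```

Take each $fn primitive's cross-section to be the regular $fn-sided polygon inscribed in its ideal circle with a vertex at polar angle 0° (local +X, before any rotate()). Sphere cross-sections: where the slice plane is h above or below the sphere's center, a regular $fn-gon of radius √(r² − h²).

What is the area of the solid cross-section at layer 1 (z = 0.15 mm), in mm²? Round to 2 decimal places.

At z = 0.15 mm: the cone: at t=0.010 of its height the radius interpolates to r₁+(r₂−r₁)t = 7.465, giving a regular 24-gon of that circumradius (area = (24/2)·7.465²·sin(360°/24) = 173.08 mm²); the r=4.5 sphere at (6.5, 15) slices to a regular 24-gon of circumradius 4.419 (√(r²−h²) with h=0.85 from center) (area = (24/2)·4.419²·sin(360°/24) = 60.65 mm²); Taking the first minus the rest: starting from the cone (173.08 mm²), the r=4.5 sphere at (6.5, 15) misses the remaining region (no effect) — area = 173.08 mm²; the cylinder at (-3.5, 11) does not reach this height (z outside [0.5, 9.5]); Subtracting the remaining from the first: none of the subtracted shapes is present at this height, so that combined region is unchanged — area = 173.08 mm². Overall, the cross-section is a single solid region. Net area = 173.08 mm².

173.08 mm²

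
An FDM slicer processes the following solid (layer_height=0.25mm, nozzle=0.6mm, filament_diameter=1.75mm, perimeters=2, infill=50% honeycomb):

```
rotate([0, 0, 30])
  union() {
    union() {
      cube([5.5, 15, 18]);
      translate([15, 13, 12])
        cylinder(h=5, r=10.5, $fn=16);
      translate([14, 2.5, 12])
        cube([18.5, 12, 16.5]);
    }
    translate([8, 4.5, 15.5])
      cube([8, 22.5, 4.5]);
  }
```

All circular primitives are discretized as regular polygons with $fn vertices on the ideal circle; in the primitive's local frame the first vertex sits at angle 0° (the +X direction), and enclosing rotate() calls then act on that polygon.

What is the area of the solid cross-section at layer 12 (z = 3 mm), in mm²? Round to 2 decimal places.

At z = 3 mm: the cube is present — its section is the full 5.5×15 rectangle (area 82.50 mm²); the cylinder at (15, 13) is not intersected at this z (z outside [12, 17]); the cube at (14, 2.5) is not intersected at this z (z outside [12, 28.5]); Taking the union: only the 5.5×15 cube is present, so the union is just that shape — area = 82.50 mm²; the cube at (8, 4.5) is absent (z outside [15.5, 20]); Merging all regions: only the result so far is present, so the union is just that shape — area = 82.50 mm²; (rotated 30° about Z; rotation is an isometry so areas/perimeters/island counts are preserved). Overall, the cross-section is a single solid region. Net area = 82.50 mm².

82.50 mm²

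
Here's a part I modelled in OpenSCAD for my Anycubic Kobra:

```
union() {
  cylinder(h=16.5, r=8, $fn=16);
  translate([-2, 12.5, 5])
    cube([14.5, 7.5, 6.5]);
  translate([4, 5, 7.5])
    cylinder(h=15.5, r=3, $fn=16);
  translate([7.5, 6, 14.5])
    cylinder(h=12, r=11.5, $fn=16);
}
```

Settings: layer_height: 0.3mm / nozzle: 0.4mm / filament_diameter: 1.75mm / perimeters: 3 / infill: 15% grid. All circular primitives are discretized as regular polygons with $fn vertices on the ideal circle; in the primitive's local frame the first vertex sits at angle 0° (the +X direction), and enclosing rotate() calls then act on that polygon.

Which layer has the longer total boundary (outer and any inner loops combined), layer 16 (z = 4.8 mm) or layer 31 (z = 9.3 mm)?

layer 31 (z = 9.3 mm)

Layer 16 (z = 4.8): the cylinder: section is a regular 16-gon, circumradius r=8 (perimeter = 2·16·8.000·sin(180°/16) = 49.94 mm); the cube at (-2, 12.5) is not intersected at this z (z outside [5, 11.5]); the cylinder at (4, 5) is absent (z outside [7.5, 23]); the cylinder at (7.5, 6) is not intersected at this z (z outside [14.5, 26.5]); Taking the union: only the r=8 cylinder is present, so the union is just that shape — boundary = 49.94 mm. So its perimeter = 49.94 mm. Layer 31 (z = 9.3): the cylinder: section is a regular 16-gon, circumradius r=8 (perimeter = 2·16·8.000·sin(180°/16) = 49.94 mm); the 14.5×7.5 cube at (-2, 12.5) contributes its full rectangle (perimeter 44.00 mm); the cylinder at (4, 5): section is a regular 16-gon, circumradius r=3 (perimeter = 2·16·3.000·sin(180°/16) = 18.73 mm); the cylinder at (7.5, 6) is absent (z outside [14.5, 26.5]); Merging all regions: the regions partially overlap (shared area 21.42 mm²), so the edge portions inside another operand are dropped and the merged outline is re-measured after clipping — boundary = 95.55 mm. So its perimeter = 95.55 mm. Layer 31 is larger (95.55 vs 49.94 mm).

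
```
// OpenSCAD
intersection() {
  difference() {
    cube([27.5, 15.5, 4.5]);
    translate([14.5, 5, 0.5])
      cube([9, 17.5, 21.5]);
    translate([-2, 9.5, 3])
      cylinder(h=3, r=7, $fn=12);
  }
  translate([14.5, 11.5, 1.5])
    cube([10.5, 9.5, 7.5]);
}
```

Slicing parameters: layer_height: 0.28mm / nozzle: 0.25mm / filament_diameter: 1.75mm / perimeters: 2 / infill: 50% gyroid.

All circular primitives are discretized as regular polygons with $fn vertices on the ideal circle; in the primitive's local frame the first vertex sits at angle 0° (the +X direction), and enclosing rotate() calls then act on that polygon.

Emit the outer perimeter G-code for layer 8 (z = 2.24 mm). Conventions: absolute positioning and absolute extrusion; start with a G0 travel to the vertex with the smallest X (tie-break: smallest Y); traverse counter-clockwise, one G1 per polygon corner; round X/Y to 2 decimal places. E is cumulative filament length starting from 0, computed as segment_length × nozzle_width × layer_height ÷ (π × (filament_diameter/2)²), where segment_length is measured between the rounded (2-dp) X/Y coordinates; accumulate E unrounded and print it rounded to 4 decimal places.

G0 X23.50 Y11.50 Z2.24
G1 X25.00 Y11.50 E0.0437
G1 X25.00 Y15.50 E0.1601
G1 X23.50 Y15.50 E0.2037
G1 X23.50 Y11.50 E0.3201

At z = 2.24 mm: the cube is present — its section is the full 27.5×15.5 rectangle; the cube at (14.5, 5) is present — its section is the full 9×17.5 rectangle; the cylinder at (-2, 9.5) is absent (z outside [3, 6]); Subtracting the remaining from the first: starting from the 27.5×15.5 cube, the 9×17.5 cube at (14.5, 5) partially overlaps it — only the 94.50 mm² overlap (of its 157.50 mm²) is removed, clipping the outline — 1 connected region; the 10.5×9.5 cube at (14.5, 11.5) contributes its full rectangle; Taking the intersection: the 10.5×9.5 cube at (14.5, 11.5) partially overlaps that combined region; clipping to the common part keeps 6.00 mm² — 1 connected region. The outline is a single polygon with 4 vertices. Extrusion per mm of travel: 0.25 × 0.28 / (π × 0.875²) = 0.029103. Accumulating E over each segment gives final E = 0.3201.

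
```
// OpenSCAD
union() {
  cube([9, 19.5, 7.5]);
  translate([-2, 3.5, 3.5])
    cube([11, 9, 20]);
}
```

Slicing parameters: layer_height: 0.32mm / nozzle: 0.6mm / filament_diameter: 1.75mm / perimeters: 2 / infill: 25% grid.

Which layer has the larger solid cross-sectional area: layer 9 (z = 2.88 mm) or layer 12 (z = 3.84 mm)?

layer 12 (z = 3.84 mm)

Layer 9 (z = 2.88): the cube is present — its section is the full 9×19.5 rectangle (area 175.50 mm²); the cube at (-2, 3.5) is not intersected at this z (z outside [3.5, 23.5]); Taking the union: only the 9×19.5 cube is present, so the union is just that shape — area = 175.50 mm². So its area = 175.50 mm². Layer 12 (z = 3.84): the cube (footprint 9×19.5) is included at this height (area 175.50 mm²); the cube at (-2, 3.5) (footprint 11×9) is included at this height (area 99.00 mm²); Combining (union): the regions partially overlap — summed areas 274.50 mm² minus the doubly-counted overlap 81.00 mm² gives 193.50 mm² — area = 193.50 mm². So its area = 193.50 mm². Layer 12 is larger (193.50 vs 175.50 mm²).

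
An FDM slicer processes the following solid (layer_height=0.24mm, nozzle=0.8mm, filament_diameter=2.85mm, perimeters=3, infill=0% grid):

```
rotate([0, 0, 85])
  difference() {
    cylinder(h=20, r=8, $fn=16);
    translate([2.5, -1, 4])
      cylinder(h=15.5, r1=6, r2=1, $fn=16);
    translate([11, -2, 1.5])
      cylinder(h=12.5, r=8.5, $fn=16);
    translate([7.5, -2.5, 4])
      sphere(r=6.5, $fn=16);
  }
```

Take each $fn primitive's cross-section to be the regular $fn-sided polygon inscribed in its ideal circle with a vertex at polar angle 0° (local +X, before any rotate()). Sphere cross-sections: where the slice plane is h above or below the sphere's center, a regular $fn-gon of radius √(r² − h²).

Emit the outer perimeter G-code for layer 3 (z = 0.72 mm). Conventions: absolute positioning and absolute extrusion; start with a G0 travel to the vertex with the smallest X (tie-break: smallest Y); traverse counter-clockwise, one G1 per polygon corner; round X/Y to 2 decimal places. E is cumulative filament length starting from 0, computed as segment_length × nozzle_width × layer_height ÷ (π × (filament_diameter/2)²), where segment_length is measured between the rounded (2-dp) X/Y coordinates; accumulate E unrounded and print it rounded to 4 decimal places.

G0 X-7.97 Y0.70 Z0.72
G1 X-7.63 Y-2.41 E0.0942
G1 X-6.13 Y-5.14 E0.1879
G1 X-3.69 Y-7.10 E0.2821
G1 X-0.70 Y-7.97 E0.3758
G1 X2.41 Y-7.63 E0.4700
G1 X5.14 Y-6.13 E0.5637
G1 X7.10 Y-3.69 E0.6579
G1 X7.97 Y-0.70 E0.7517
G1 X7.63 Y2.41 E0.8458
G1 X7.09 Y3.38 E0.8792
G1 X6.75 Y2.95 E0.8957
G1 X4.83 Y1.90 E0.9616
G1 X2.66 Y1.66 E1.0273
G1 X0.55 Y2.28 E1.0935
G1 X-1.15 Y3.65 E1.1592
G1 X-2.21 Y5.57 E1.2252
G1 X-2.43 Y7.62 E1.2873
G1 X-5.14 Y6.13 E1.3803
G1 X-7.10 Y3.69 E1.4745
G1 X-7.97 Y0.70 E1.5682

At z = 0.72 mm: the r=8 cylinder gives a regular 16-gon of circumradius 8 (constant along its height); the cone at (2.5, -1) is absent (z outside [4, 19.5]); the cylinder at (11, -2) is not intersected at this z (z outside [1.5, 14]); the sphere at (7.5, -2.5): section is a regular 16-gon, circumradius = √(r²−h²) = √(6.5²−3.28²) = 5.612; Subtracting the remaining from the first: starting from the r=8 cylinder, the r=6.5 sphere at (7.5, -2.5) partially overlaps it — only the 40.84 mm² overlap (of its 96.41 mm²) is removed, clipping the outline — 1 connected region; (rotated 85° about Z; rotation is an isometry so areas/perimeters/island counts are preserved). The outline is a single polygon with 20 vertices. Extrusion per mm of travel: 0.8 × 0.24 / (π × 1.425²) = 0.030097. Accumulating E over each segment gives final E = 1.5682.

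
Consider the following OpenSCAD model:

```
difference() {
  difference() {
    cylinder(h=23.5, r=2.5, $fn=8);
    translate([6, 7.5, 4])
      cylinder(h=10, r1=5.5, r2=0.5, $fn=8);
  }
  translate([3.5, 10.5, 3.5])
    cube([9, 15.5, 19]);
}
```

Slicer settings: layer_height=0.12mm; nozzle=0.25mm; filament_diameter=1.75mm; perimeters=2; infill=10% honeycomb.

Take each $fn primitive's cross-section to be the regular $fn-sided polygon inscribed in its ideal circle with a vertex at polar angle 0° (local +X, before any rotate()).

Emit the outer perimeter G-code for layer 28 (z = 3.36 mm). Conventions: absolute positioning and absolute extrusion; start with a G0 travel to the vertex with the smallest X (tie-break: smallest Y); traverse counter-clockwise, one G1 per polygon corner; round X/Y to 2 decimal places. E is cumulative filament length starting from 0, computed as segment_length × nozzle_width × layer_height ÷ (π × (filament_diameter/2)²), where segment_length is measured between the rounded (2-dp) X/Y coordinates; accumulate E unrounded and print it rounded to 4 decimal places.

At z = 3.36 mm: the cylinder: section is a regular 8-gon, circumradius r=2.5; the cone at (6, 7.5) does not reach this height (z outside [4, 14]); After the difference (first − rest): none of the subtracted shapes is present at this height, so the r=2.5 cylinder is unchanged — 1 connected region; the cube at (3.5, 10.5) is absent (z outside [3.5, 22.5]); Subtracting the remaining from the first: none of the subtracted shapes is present at this height, so the result so far is unchanged — 1 connected region. The outline is a single polygon with 8 vertices. Extrusion per mm of travel: 0.25 × 0.12 / (π × 0.875²) = 0.012473. Accumulating E over each segment gives final E = 0.1910.

G0 X-2.50 Y0.00 Z3.36
G1 X-1.77 Y-1.77 E0.0239
G1 X0.00 Y-2.50 E0.0478
G1 X1.77 Y-1.77 E0.0716
G1 X2.50 Y0.00 E0.0955
G1 X1.77 Y1.77 E0.1194
G1 X0.00 Y2.50 E0.1433
G1 X-1.77 Y1.77 E0.1672
G1 X-2.50 Y0.00 E0.1910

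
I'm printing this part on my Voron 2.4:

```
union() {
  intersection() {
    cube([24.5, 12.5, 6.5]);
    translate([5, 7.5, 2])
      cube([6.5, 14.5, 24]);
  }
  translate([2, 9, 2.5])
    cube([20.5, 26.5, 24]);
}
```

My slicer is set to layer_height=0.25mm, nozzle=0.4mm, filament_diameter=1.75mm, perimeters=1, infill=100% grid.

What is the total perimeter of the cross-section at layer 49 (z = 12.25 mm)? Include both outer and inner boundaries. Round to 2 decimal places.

94.00 mm

At z = 12.25 mm: the cube is absent (z outside [0, 6.5]); the cube at (5, 7.5) is present — its section is the full 6.5×14.5 rectangle (perimeter 42.00 mm); Taking the intersection: at least one operand is absent at this height, so nothing remains; the cube at (2, 9) (footprint 20.5×26.5) is included at this height (perimeter 94.00 mm); Combining (union): only the 20.5×26.5 cube at (2, 9) is present, so the union is just that shape — boundary = 94.00 mm. Overall, the cross-section is a single solid region. Total boundary length (outer) = 94.00 mm.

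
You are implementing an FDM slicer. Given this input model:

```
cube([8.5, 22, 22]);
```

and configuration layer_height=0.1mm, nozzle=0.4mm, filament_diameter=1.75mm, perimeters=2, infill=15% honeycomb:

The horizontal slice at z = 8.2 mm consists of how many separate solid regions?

At z = 8.2 mm: the cube (footprint 8.5×22) is included at this height. The result has 1 disconnected region.

1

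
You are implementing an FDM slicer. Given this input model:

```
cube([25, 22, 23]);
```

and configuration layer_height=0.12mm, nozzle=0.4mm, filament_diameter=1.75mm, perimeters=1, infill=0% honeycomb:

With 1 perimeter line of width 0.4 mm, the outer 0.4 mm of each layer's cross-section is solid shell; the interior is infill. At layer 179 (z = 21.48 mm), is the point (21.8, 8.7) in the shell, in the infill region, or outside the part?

At z = 21.48 mm: the cube is present — its section is the full 25×22 rectangle. Overall, the cross-section is a single solid region. The nearest boundary edge runs (25.00, 0.00)→(25.00, 22.00); distance from the point to it = 3.20 mm. The point is inside the cross-section and 3.20 mm from the nearest boundary — more than the 0.4 mm shell width (1 × 0.4), so it's in the infill interior.

infill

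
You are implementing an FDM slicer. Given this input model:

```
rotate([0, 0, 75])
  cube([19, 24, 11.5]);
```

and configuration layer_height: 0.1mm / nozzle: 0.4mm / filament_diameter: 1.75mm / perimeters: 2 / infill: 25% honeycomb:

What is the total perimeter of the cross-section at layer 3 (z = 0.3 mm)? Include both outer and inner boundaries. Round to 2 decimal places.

At z = 0.3 mm: the 19×24 cube contributes its full rectangle (perimeter 86.00 mm); (rotated 75° about Z; rotation is an isometry so areas/perimeters/island counts are preserved). Overall, the cross-section is a single solid region. Total boundary length (outer) = 86.00 mm.

86.00 mm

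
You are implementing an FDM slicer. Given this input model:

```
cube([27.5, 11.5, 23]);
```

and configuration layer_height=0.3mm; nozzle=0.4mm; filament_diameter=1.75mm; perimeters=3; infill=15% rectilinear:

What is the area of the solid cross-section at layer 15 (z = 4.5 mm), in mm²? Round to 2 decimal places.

At z = 4.5 mm: the 27.5×11.5 cube contributes its full rectangle (area 316.25 mm²). Overall, the cross-section is a single solid region. Net area = 316.25 mm².

316.25 mm²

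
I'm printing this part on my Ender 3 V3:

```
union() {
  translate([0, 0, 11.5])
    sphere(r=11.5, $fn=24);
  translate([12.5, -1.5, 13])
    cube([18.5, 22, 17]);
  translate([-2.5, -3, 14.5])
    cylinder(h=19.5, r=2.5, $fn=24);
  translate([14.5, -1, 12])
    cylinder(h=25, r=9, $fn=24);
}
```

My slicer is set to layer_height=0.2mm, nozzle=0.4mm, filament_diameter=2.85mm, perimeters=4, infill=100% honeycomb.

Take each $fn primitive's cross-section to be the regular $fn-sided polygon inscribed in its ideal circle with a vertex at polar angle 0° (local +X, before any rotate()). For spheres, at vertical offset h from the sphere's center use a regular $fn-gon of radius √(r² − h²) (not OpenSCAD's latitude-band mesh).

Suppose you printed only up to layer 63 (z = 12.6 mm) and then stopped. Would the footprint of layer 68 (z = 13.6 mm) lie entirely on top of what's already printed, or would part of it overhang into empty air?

part overhangs

Compare the two slices. At z = 12.6: the r=11.5 sphere slices to a regular 24-gon of circumradius 11.447 (√(r²−h²) with h=1.1 from center) (area = (24/2)·11.447²·sin(360°/24) = 406.99 mm²); the cube at (12.5, -1.5) is not intersected at this z (z outside [13, 30]); the cylinder at (-2.5, -3) is absent (z outside [14.5, 34]); the r=9 cylinder at (14.5, -1) gives a regular 24-gon of circumradius 9 (constant along its height) (area = (24/2)·9.000²·sin(360°/24) = 251.57 mm²); Combining (union): the regions partially overlap — summed areas 658.56 mm² minus the doubly-counted overlap 56.11 mm² gives 602.45 mm² — area = 602.45 mm². At z = 13.6: the r=11.5 sphere contributes a regular 24-gon of circumradius √(11.5²−2.1²) = 11.307 (area = (24/2)·11.307²·sin(360°/24) = 397.05 mm²); the cube at (12.5, -1.5) (footprint 18.5×22) is included at this height (area 407.00 mm²); the cylinder at (-2.5, -3) is absent (z outside [14.5, 34]); the r=9 cylinder at (14.5, -1) contributes a regular 24-gon of circumradius 9 (area = (24/2)·9.000²·sin(360°/24) = 251.57 mm²); Combining (union): the regions partially overlap — summed areas 1055.62 mm² minus the doubly-counted overlap 140.12 mm² gives 915.50 mm² — area = 915.50 mm². Checking containment: at z = 13.6 the cross-section extends beyond the z = 12.6 cross-section by about 320.89 mm².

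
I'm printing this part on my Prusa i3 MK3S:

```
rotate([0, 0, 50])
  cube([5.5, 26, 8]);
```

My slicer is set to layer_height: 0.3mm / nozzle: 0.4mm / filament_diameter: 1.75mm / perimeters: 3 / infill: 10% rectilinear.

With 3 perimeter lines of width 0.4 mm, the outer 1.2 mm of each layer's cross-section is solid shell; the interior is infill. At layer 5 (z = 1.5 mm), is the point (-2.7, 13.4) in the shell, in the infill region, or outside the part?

At z = 1.5 mm: the cube (footprint 5.5×26) is included at this height; (rotated 50° about Z; rotation is an isometry so areas/perimeters/island counts are preserved). Overall, the cross-section is a single solid region. Undo the 50° rotation: the query point maps to (8.529, 10.682) in the un-rotated model frame. The nearest boundary edge runs (5.50, 0.00)→(5.50, 26.00); distance from the point to it = 3.03 mm. The point is not inside any of the regions above, so it lies outside the cross-section (3.03 mm from the nearest boundary).

outside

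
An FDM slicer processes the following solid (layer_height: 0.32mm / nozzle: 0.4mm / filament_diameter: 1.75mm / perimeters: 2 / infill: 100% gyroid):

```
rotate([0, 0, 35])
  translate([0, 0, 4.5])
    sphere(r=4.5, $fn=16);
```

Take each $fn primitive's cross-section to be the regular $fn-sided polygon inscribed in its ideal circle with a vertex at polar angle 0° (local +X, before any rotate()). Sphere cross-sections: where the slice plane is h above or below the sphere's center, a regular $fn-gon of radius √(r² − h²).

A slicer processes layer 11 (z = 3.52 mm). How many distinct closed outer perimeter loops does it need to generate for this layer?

1

At z = 3.52 mm: the sphere: section is a regular 16-gon, circumradius = √(r²−h²) = √(4.5²−0.98²) = 4.392; (rotated 35° about Z; rotation is an isometry so areas/perimeters/island counts are preserved). The result has 1 disconnected region.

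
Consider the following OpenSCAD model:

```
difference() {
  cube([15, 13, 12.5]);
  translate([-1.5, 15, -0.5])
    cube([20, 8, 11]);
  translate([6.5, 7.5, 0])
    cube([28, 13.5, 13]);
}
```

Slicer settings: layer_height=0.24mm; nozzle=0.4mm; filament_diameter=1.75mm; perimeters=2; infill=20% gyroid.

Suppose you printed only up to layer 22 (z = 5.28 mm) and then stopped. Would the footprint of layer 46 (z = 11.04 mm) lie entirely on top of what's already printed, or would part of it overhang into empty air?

entirely on top

Compare the two slices. At z = 5.28: the 15×13 cube contributes its full rectangle (area 195.00 mm²); the cube at (-1.5, 15) (footprint 20×8) is included at this height (area 160.00 mm²); the 28×13.5 cube at (6.5, 7.5) contributes its full rectangle (area 378.00 mm²); Subtracting the remaining from the first: starting from the 15×13 cube (195.00 mm²), the 20×8 cube at (-1.5, 15) misses the remaining region (no effect); the 28×13.5 cube at (6.5, 7.5) partially overlaps it — only the 46.75 mm² overlap (of its 378.00 mm²) is removed, clipping the outline — area = 148.25 mm². At z = 11.04: the 15×13 cube contributes its full rectangle (area 195.00 mm²); the cube at (-1.5, 15) is absent (z outside [-0.5, 10.5]); the cube at (6.5, 7.5) (footprint 28×13.5) is included at this height (area 378.00 mm²); Subtracting the remaining from the first: starting from the 15×13 cube (195.00 mm²), the 28×13.5 cube at (6.5, 7.5) partially overlaps it — only the 46.75 mm² overlap (of its 378.00 mm²) is removed, clipping the outline — area = 148.25 mm². Checking containment: the cross-section at z = 11.04 is a subset of the cross-section at z = 5.28.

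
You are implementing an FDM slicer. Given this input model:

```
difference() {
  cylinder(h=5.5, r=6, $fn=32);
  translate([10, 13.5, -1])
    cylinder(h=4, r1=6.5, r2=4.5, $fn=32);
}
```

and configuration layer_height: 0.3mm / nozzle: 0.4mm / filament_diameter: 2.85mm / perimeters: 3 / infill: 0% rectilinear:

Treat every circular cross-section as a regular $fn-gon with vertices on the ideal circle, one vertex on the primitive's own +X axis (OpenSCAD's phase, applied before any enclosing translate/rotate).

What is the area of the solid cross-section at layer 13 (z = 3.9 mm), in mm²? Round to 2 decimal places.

At z = 3.9 mm: the cylinder: section is a regular 32-gon, circumradius r=6 (area = (32/2)·6.000²·sin(360°/32) = 112.37 mm²); the cone at (10, 13.5) is absent (z outside [-1, 3]); Taking the first minus the rest: none of the subtracted shapes is present at this height, so the r=6 cylinder is unchanged — area = 112.37 mm². Overall, the cross-section is a single solid region. Net area = 112.37 mm².

112.37 mm²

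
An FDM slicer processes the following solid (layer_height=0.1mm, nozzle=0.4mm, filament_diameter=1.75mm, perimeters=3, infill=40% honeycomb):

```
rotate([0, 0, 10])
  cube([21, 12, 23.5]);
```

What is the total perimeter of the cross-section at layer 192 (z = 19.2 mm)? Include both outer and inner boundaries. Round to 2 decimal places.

At z = 19.2 mm: the 21×12 cube contributes its full rectangle (perimeter 66.00 mm); (whole slice rotated 10° about Z — lengths, areas and connectivity unchanged). Overall, the cross-section is a single solid region. Total boundary length (outer) = 66.00 mm.

66.00 mm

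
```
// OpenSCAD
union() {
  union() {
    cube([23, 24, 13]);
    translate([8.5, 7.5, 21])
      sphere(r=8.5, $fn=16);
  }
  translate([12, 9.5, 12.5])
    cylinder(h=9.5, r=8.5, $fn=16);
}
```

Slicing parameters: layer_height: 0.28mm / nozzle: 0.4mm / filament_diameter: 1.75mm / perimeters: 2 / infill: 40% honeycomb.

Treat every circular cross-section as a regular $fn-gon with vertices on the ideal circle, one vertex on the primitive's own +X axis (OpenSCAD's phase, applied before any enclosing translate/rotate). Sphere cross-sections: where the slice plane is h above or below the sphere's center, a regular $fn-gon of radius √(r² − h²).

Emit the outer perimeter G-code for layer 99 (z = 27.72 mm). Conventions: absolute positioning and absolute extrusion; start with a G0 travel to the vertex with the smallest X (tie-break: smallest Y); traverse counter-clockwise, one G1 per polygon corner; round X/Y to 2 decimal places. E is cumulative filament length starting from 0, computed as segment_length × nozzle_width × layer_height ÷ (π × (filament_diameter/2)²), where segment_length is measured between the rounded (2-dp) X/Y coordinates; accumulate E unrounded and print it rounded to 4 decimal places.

G0 X3.30 Y7.50 Z27.72
G1 X3.69 Y5.51 E0.0944
G1 X4.82 Y3.82 E0.1891
G1 X6.51 Y2.69 E0.2838
G1 X8.50 Y2.30 E0.3782
G1 X10.49 Y2.69 E0.4726
G1 X12.18 Y3.82 E0.5673
G1 X13.31 Y5.51 E0.6619
G1 X13.70 Y7.50 E0.7564
G1 X13.31 Y9.49 E0.8508
G1 X12.18 Y11.18 E0.9454
G1 X10.49 Y12.31 E1.0401
G1 X8.50 Y12.70 E1.1345
G1 X6.51 Y12.31 E1.2290
G1 X4.82 Y11.18 E1.3236
G1 X3.69 Y9.49 E1.4183
G1 X3.30 Y7.50 E1.5127

At z = 27.72 mm: the cube does not reach this height (z outside [0, 13]); the r=8.5 sphere at (8.5, 7.5) slices to a regular 16-gon of circumradius 5.205 (√(r²−h²) with h=6.72 from center); Combining (union): only the r=8.5 sphere at (8.5, 7.5) is present, so the union is just that shape — 1 connected region; the cylinder at (12, 9.5) does not reach this height (z outside [12.5, 22]); Combining (union): only the result so far is present, so the union is just that shape — 1 connected region. The outline is a single polygon with 16 vertices. Extrusion per mm of travel: 0.4 × 0.28 / (π × 0.875²) = 0.046564. Accumulating E over each segment gives final E = 1.5127.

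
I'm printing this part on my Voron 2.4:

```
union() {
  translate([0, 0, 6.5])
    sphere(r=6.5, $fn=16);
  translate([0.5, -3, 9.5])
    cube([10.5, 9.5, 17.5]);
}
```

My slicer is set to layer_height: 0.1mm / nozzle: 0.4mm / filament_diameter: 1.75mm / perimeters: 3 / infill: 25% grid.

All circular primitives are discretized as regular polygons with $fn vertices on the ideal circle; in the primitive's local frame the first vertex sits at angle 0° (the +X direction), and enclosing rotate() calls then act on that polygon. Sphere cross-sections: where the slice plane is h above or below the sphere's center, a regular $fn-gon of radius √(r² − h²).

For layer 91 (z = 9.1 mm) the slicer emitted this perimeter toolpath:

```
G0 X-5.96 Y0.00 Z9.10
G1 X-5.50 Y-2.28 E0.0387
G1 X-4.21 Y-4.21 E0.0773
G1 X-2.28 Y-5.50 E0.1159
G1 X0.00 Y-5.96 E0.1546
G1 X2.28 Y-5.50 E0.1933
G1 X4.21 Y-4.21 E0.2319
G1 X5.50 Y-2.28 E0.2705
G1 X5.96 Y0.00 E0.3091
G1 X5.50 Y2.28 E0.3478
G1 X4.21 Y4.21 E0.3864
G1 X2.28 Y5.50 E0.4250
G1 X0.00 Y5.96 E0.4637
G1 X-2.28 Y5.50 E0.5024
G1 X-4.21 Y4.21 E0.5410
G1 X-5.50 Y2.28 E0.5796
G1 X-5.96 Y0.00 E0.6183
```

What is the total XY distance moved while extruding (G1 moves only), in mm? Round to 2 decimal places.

37.18 mm

Sum the Euclidean lengths of each G1 segment: total = 37.18 mm.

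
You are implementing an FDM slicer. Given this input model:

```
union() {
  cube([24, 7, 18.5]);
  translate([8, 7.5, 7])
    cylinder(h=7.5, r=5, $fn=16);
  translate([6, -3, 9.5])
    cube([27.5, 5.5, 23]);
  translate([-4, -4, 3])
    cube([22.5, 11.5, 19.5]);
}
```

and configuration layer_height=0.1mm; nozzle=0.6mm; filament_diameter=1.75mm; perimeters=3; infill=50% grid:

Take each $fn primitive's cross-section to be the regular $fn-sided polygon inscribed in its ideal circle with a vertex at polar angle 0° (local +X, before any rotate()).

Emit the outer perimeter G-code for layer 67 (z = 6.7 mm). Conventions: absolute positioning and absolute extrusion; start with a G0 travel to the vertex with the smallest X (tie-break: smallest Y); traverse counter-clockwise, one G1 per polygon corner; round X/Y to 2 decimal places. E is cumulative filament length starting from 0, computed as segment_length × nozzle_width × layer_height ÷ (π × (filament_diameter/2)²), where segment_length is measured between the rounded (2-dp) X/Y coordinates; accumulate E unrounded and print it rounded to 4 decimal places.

At z = 6.7 mm: the cube (footprint 24×7) is included at this height; the cylinder at (8, 7.5) is not intersected at this z (z outside [7, 14.5]); the cube at (6, -3) is not intersected at this z (z outside [9.5, 32.5]); the cube at (-4, -4) is present — its section is the full 22.5×11.5 rectangle; Taking the union: the regions partially overlap (shared area 129.50 mm²), so overlapping operands fuse into one piece — 1 connected region. The outline is a single polygon with 8 vertices. Extrusion per mm of travel: 0.6 × 0.1 / (π × 0.875²) = 0.024945. Accumulating E over each segment gives final E = 1.9707.

G0 X-4.00 Y-4.00 Z6.70
G1 X18.50 Y-4.00 E0.5613
G1 X18.50 Y0.00 E0.6610
G1 X24.00 Y0.00 E0.7982
G1 X24.00 Y7.00 E0.9729
G1 X18.50 Y7.00 E1.1101
G1 X18.50 Y7.50 E1.1225
G1 X-4.00 Y7.50 E1.6838
G1 X-4.00 Y-4.00 E1.9707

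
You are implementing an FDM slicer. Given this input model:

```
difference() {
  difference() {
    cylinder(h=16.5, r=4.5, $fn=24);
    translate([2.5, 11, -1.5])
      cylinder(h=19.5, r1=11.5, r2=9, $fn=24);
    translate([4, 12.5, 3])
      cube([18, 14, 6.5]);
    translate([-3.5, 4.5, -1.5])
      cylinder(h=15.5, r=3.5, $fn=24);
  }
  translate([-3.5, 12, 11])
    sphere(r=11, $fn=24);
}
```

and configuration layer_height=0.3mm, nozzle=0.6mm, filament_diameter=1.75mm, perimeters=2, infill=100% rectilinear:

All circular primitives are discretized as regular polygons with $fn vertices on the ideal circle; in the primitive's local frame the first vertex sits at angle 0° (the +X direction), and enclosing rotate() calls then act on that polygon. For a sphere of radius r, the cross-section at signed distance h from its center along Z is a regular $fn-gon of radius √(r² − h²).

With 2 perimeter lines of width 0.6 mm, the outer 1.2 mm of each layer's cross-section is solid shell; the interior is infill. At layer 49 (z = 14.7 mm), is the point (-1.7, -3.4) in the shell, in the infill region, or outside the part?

At z = 14.7 mm: the cylinder: section is a regular 24-gon, circumradius r=4.5; the cone at (2.5, 11) (r1=11.5→r2=9) has section circumradius 9.423 here — a regular 24-gon; the cube at (4, 12.5) is not intersected at this z (z outside [3, 9.5]); the cylinder at (-3.5, 4.5) does not reach this height (z outside [-1.5, 14]); After the difference (first − rest): starting from the r=4.5 cylinder, the cone at (2.5, 11) partially overlaps it — only the 12.82 mm² overlap (of its 275.78 mm²) is removed, clipping the outline — 1 connected region; the sphere at (-3.5, 12): section is a regular 24-gon, circumradius = √(r²−h²) = √(11²−3.7²) = 10.359; After the difference (first − rest): starting from that combined region, the r=11 sphere at (-3.5, 12) partially overlaps it — only the 3.13 mm² overlap (of its 333.29 mm²) is removed, clipping the outline — 1 connected region. Overall, the cross-section is a single solid region. The nearest boundary edge runs (-1.16, -4.35)→(-2.25, -3.90); distance from the point to it = 0.67 mm. The point is inside the cross-section, 0.67 mm from the nearest boundary — within the 1.2 mm shell band (2 × 0.6).

shell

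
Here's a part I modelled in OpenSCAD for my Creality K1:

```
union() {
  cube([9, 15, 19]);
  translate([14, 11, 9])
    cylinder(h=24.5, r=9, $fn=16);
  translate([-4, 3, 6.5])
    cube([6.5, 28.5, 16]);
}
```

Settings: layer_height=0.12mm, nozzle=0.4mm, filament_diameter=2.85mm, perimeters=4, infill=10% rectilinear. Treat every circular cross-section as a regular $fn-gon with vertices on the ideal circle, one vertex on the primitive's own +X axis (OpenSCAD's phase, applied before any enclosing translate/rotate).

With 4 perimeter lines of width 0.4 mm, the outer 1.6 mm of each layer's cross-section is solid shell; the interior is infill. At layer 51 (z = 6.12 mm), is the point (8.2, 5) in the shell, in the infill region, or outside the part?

At z = 6.12 mm: the 9×15 cube contributes its full rectangle; the cylinder at (14, 11) does not reach this height (z outside [9, 33.5]); the cube at (-4, 3) is not intersected at this z (z outside [6.5, 22.5]); Combining (union): only the 9×15 cube is present, so the union is just that shape — 1 connected region. Overall, the cross-section is a single solid region. The nearest boundary edge runs (9.00, 0.00)→(9.00, 15.00); distance from the point to it = 0.80 mm. The point is inside the cross-section, 0.80 mm from the nearest boundary — within the 1.6 mm shell band (4 × 0.4).

shell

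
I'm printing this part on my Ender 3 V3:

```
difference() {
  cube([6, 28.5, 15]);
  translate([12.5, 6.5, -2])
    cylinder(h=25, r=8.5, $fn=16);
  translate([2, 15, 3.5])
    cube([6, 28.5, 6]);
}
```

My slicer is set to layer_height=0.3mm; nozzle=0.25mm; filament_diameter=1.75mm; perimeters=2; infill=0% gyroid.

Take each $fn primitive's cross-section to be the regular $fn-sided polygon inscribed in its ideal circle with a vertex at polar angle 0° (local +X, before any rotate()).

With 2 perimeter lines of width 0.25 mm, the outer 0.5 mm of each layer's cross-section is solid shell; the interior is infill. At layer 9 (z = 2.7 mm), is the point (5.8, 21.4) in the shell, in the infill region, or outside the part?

shell

At z = 2.7 mm: the cube is present — its section is the full 6×28.5 rectangle; the r=8.5 cylinder at (12.5, 6.5) contributes a regular 16-gon of circumradius 8.5; the cube at (2, 15) is not intersected at this z (z outside [3.5, 9.5]); Taking the first minus the rest: starting from the 6×28.5 cube, the r=8.5 cylinder at (12.5, 6.5) partially overlaps it — only the 13.65 mm² overlap (of its 221.19 mm²) is removed, clipping the outline — 1 connected region. Overall, the cross-section is a single solid region. The nearest boundary edge runs (6.00, 28.50)→(6.00, 11.78); distance from the point to it = 0.20 mm. The point is inside the cross-section, 0.20 mm from the nearest boundary — within the 0.5 mm shell band (2 × 0.25).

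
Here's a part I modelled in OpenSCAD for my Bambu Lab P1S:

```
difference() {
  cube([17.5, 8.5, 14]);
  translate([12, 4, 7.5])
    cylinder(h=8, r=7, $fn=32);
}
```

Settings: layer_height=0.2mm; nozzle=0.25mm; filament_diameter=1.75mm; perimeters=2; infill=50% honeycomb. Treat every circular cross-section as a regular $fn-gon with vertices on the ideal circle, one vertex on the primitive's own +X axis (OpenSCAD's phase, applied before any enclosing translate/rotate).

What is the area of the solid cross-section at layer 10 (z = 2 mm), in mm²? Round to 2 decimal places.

At z = 2 mm: the 17.5×8.5 cube contributes its full rectangle (area 148.75 mm²); the cylinder at (12, 4) does not reach this height (z outside [7.5, 15.5]); Subtracting the remaining from the first: none of the subtracted shapes is present at this height, so the 17.5×8.5 cube is unchanged — area = 148.75 mm². Overall, the cross-section is a single solid region. Net area = 148.75 mm².

148.75 mm²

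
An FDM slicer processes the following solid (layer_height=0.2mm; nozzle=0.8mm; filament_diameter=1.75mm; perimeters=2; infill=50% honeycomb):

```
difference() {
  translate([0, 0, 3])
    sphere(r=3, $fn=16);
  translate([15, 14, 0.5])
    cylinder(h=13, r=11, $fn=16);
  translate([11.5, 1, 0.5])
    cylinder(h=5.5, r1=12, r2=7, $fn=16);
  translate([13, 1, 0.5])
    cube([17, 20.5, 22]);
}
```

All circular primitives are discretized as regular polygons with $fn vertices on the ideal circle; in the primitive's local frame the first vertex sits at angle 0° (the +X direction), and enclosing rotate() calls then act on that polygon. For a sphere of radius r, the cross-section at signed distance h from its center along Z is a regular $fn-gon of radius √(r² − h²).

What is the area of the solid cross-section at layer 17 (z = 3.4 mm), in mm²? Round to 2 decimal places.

25.66 mm²

At z = 3.4 mm: the r=3 sphere slices to a regular 16-gon of circumradius 2.973 (√(r²−h²) with h=0.4 from center) (area = (16/2)·2.973²·sin(360°/16) = 27.06 mm²); the r=11 cylinder at (15, 14) gives a regular 16-gon of circumradius 11 (constant along its height) (area = (16/2)·11.000²·sin(360°/16) = 370.44 mm²); the cone at (11.5, 1): at t=0.527 of its height the radius interpolates to r₁+(r₂−r₁)t = 9.364, giving a regular 16-gon of that circumradius (area = (16/2)·9.364²·sin(360°/16) = 268.42 mm²); the cube at (13, 1) is present — its section is the full 17×20.5 rectangle (area 348.50 mm²); Subtracting the remaining from the first: starting from the r=3 sphere (27.06 mm²), the r=11 cylinder at (15, 14) misses the remaining region (no effect); the cone at (11.5, 1) partially overlaps it — only the 1.41 mm² overlap (of its 268.42 mm²) is removed, clipping the outline; the 17×20.5 cube at (13, 1) misses the remaining region (no effect) — area = 25.66 mm². Overall, the cross-section is a single solid region. Net area = 25.66 mm².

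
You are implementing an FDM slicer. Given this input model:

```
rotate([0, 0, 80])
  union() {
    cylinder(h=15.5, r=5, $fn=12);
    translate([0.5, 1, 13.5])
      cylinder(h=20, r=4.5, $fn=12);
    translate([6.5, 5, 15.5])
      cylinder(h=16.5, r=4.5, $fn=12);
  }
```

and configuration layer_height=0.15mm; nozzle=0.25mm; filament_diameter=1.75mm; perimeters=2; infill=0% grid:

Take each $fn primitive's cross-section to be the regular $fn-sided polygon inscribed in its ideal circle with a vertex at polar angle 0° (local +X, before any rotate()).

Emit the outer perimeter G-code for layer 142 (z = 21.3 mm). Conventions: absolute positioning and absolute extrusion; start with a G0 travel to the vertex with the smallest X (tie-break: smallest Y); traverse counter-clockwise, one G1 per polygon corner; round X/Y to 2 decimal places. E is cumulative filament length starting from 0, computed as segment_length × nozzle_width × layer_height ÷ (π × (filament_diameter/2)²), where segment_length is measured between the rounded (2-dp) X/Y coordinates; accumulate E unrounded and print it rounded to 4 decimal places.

G0 X-8.23 Y8.05 Z21.30
G1 X-8.02 Y5.73 E0.0363
G1 X-6.69 Y3.82 E0.0726
G1 X-4.66 Y2.88 E0.1075
G1 X-5.33 Y1.45 E0.1321
G1 X-5.13 Y-0.87 E0.1684
G1 X-3.79 Y-2.78 E0.2048
G1 X-1.68 Y-3.77 E0.2411
G1 X0.64 Y-3.56 E0.2774
G1 X2.55 Y-2.23 E0.3137
G1 X3.53 Y-0.12 E0.3500
G1 X3.33 Y2.21 E0.3865
G1 X1.99 Y4.11 E0.4227
G1 X-0.03 Y5.06 E0.4575
G1 X0.64 Y6.49 E0.4821
G1 X0.43 Y8.81 E0.5184
G1 X-0.90 Y10.72 E0.5547
G1 X-3.01 Y11.70 E0.5910
G1 X-5.33 Y11.50 E0.6273
G1 X-7.24 Y10.16 E0.6637
G1 X-8.23 Y8.05 E0.7000

At z = 21.3 mm: the cylinder is absent (z outside [0, 15.5]); the r=4.5 cylinder at (0.5, 1) gives a regular 12-gon of circumradius 4.5 (constant along its height); the cylinder at (6.5, 5): section is a regular 12-gon, circumradius r=4.5; Taking the union: the regions partially overlap (shared area 5.48 mm²), so overlapping operands fuse into one piece — 1 connected region; (whole slice rotated 80° about Z — lengths, areas and connectivity unchanged). The outline is a single polygon with 20 vertices. Extrusion per mm of travel: 0.25 × 0.15 / (π × 0.875²) = 0.015591. Accumulating E over each segment gives final E = 0.7000.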